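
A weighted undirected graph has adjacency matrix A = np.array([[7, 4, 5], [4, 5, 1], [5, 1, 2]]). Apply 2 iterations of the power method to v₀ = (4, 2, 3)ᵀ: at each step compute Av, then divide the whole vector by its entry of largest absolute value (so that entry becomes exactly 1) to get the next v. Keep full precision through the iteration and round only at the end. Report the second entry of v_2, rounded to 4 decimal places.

Av0 = (51.00000, 29.00000, 28.00000); divide by 51.00000 → v1 = (1.00000, 0.56863, 0.54902)
Av1 = (12.01961, 7.39216, 6.66667); divide by 12.01961 → v2 = (1.00000, 0.61501, 0.55465)
Requested entry of v2: 377/613 = 0.6150

0.6150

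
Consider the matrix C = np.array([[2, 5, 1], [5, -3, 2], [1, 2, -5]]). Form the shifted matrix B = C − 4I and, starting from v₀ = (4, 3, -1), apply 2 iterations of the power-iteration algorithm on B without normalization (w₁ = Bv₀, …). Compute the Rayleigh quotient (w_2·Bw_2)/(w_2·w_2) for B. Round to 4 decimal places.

μ ≈ -10.3155

B = C − 4I has rows (-2, 5, 1); (5, -7, 2); (1, 2, -9)
w1 = Bv₀ = ((-2)·4 + 5·3 + 1·(-1); 5·4 + (-7)·3 + 2·(-1); 1·4 + 2·3 + (-9)·(-1)) = (6, -3, 19)
w2 = Bw1 = ((-2)·6 + 5·(-3) + 1·19; 5·6 + (-7)·(-3) + 2·19; 1·6 + 2·(-3) + (-9)·19) = (-8, 89, -171)
Bw2 = (290, -1005, 1709)
w2·Bw2 = -384004; w2·w2 = 37226; μ ≈ -384004/37226 = -10.3155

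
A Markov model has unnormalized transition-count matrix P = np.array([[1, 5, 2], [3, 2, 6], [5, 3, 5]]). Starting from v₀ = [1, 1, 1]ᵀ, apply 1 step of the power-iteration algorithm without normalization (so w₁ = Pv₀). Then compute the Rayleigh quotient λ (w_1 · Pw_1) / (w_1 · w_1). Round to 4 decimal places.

10.9322

w1 = Pv₀ = (1·1 + 5·1 + 2·1; 3·1 + 2·1 + 6·1; 5·1 + 3·1 + 5·1) = (8, 11, 13)
Pw1 = (89, 124, 138)
w1·Pw1 = 8·89 + 11·124 + 13·138 = 3870; w1·w1 = 8·8 + 11·11 + 13·13 = 354
λ ≈ 3870/354 = 10.9322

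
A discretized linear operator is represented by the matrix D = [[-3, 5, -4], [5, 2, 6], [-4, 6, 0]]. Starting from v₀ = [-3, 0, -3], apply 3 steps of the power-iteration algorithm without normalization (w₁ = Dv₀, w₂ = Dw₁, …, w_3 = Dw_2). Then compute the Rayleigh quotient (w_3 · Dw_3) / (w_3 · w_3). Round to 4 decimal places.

w1 = Dv₀ = (21, -33, 12)
w2 = Dw1 = (-276, 111, -282)
w3 = Dw2 = (2511, -2850, 1770)
Dw3 = (-28863, 17475, -27144)
w3·Dw3 = 2511·(-28863) + (-2850)·17475 + 1770·(-27144) = -170323623; w3·w3 = 2511·2511 + (-2850)·(-2850) + 1770·1770 = 17560521
λ ≈ -170323623/17560521 = -9.6992

λ ≈ -9.6992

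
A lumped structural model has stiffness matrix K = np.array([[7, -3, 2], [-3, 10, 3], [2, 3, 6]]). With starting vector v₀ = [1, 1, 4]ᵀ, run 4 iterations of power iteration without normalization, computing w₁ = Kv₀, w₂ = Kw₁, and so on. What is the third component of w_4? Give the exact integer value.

24062

w1 = Kv₀ = (12, 19, 29)
w2 = Kw1 = (85, 241, 255)
w3 = Kw2 = (382, 2920, 2423)
w4 = Kw3 = (-1240, 35323, 24062)
The requested component of w4 is 24062.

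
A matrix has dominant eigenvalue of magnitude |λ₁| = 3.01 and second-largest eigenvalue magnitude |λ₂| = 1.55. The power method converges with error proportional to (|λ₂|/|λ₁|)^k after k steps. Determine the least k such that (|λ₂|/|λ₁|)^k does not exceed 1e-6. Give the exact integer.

|λ₂/λ₁| = 1.55/3.01 = 0.51495
Need k ≥ ln(1e-6) / ln(0.51495) = -13.8155 / -0.6637 ≈ 20.816
Smallest integer k satisfying the bound: 21

21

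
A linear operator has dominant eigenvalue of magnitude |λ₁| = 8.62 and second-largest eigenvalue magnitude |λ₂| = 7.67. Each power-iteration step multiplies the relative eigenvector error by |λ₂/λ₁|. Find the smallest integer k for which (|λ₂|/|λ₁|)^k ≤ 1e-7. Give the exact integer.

|λ₂/λ₁| = 7.67/8.62 = 0.88979
Need k ≥ ln(1e-7) / ln(0.88979) = -16.1181 / -0.1168 ≈ 138.035
Smallest integer k satisfying the bound: 139

139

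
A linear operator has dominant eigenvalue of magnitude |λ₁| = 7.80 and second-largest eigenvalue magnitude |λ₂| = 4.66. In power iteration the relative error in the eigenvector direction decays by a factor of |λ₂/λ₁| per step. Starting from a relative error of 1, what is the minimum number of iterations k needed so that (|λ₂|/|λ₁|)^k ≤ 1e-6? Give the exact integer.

|λ₂/λ₁| = 4.66/7.80 = 0.59744
Need k ≥ ln(1e-6) / ln(0.59744) = -13.8155 / -0.5151 ≈ 26.821
Smallest integer k satisfying the bound: 27

27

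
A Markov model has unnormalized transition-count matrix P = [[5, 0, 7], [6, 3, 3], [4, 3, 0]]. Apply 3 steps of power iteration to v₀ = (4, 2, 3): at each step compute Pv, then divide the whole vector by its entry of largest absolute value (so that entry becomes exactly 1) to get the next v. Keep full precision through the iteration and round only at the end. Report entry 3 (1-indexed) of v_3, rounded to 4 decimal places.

0.6356

Pv0 = (41.00000, 39.00000, 22.00000); divide by 41.00000 → v1 = (1.00000, 0.95122, 0.53659)
Pv1 = (8.75610, 10.46341, 6.85366); divide by 10.46341 → v2 = (0.83683, 1.00000, 0.65501)
Pv2 = (8.76923, 9.98601, 6.34732); divide by 9.98601 → v3 = (0.87815, 1.00000, 0.63562)
Requested entry of v3: 2723/4284 = 0.6356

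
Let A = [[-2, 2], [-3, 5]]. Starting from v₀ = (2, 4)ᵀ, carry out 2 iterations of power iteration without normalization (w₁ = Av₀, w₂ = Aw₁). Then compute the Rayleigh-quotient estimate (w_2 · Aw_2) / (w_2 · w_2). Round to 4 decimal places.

w1 = Av₀ = ((-2)·2 + 2·4; (-3)·2 + 5·4) = (4, 14)
w2 = Aw1 = ((-2)·4 + 2·14; (-3)·4 + 5·14) = (20, 58)
Aw2 = (76, 230)
w2·Aw2 = 20·76 + 58·230 = 14860; w2·w2 = 20·20 + 58·58 = 3764
λ ≈ 14860/3764 = 3.9479

λ ≈ 3.9479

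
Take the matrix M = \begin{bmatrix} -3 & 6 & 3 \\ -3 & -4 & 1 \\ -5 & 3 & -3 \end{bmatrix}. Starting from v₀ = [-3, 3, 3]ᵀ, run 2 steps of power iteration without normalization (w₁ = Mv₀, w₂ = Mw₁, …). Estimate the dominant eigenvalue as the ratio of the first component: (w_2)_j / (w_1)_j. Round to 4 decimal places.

λ ≈ -1.7500

w1 = Mv₀ = (36, 0, 15)
w2 = Mw1 = (-63, -93, -225)
Ratio at component: -63 / 36 = -1.7500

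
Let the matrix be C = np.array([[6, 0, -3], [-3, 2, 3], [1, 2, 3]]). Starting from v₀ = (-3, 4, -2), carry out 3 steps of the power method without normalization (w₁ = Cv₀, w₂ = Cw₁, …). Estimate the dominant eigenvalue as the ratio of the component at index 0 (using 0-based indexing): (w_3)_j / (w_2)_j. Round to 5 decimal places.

6.30435

w1 = Cv₀ = (6·(-3) + 0·4 + (-3)·(-2); (-3)·(-3) + 2·4 + 3·(-2); 1·(-3) + 2·4 + 3·(-2)) = (-12, 11, -1)
w2 = Cw1 = (6·(-12) + 0·11 + (-3)·(-1); (-3)·(-12) + 2·11 + 3·(-1); 1·(-12) + 2·11 + 3·(-1)) = (-69, 55, 7)
w3 = Cw2 = (-435, 338, 62)
Ratio at component: -435 / -69 = 6.30435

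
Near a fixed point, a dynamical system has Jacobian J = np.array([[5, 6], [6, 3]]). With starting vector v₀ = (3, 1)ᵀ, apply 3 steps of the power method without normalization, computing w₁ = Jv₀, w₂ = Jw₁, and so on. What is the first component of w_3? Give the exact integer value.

2289

w1 = Jv₀ = (21, 21)
w2 = Jw1 = (231, 189)
w3 = Jw2 = (2289, 1953)
The requested component of w3 is 2289.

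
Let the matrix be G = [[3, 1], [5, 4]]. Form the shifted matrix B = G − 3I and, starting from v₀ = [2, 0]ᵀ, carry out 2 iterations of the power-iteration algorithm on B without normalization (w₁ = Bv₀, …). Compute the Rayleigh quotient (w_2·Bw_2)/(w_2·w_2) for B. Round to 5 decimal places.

B = G − 3I has rows (0, 1); (5, 1)
w1 = Bv₀ = (0·2 + 1·0; 5·2 + 1·0) = (0, 10)
w2 = Bw1 = (0·0 + 1·10; 5·0 + 1·10) = (10, 10)
Bw2 = (10, 60)
w2·Bw2 = 700; w2·w2 = 200; μ ≈ 700/200 = 3.50000

3.50000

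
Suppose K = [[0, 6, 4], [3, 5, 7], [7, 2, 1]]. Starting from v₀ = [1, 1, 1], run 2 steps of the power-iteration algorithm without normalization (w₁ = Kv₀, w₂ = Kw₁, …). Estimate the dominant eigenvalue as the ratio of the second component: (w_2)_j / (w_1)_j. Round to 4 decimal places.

11.6667

w1 = Kv₀ = (10, 15, 10)
w2 = Kw1 = (130, 175, 110)
Ratio at component: 175 / 15 = 11.6667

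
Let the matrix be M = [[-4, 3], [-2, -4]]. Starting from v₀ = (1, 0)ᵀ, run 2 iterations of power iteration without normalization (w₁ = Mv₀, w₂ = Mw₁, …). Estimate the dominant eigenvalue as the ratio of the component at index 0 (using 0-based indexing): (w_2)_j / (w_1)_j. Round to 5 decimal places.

λ ≈ -2.50000

w1 = Mv₀ = (-4, -2)
w2 = Mw1 = (10, 16)
Ratio at component: 10 / -4 = -2.50000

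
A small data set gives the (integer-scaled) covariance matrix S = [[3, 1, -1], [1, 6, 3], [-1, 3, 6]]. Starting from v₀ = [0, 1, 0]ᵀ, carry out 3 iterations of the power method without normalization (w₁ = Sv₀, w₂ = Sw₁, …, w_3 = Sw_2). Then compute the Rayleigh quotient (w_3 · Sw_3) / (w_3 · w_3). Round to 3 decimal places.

w1 = Sv₀ = (3·0 + 1·1 + (-1)·0; 1·0 + 6·1 + 3·0; (-1)·0 + 3·1 + 6·0) = (1, 6, 3)
w2 = Sw1 = (3·1 + 1·6 + (-1)·3; 1·1 + 6·6 + 3·3; (-1)·1 + 3·6 + 6·3) = (6, 46, 35)
w3 = Sw2 = (29, 387, 342)
Sw3 = (132, 3377, 3184)
w3·Sw3 = 29·132 + 387·3377 + 342·3184 = 2399655; w3·w3 = 29·29 + 387·387 + 342·342 = 267574
λ ≈ 2399655/267574 = 8.968

λ ≈ 8.968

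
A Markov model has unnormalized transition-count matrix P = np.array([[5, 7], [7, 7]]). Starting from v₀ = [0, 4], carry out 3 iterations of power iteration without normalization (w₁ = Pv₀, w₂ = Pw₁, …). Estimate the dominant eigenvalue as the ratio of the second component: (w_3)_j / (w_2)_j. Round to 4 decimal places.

13.0000

w1 = Pv₀ = (5·0 + 7·4; 7·0 + 7·4) = (28, 28)
w2 = Pw1 = (5·28 + 7·28; 7·28 + 7·28) = (336, 392)
w3 = Pw2 = (4424, 5096)
Ratio at component: 5096 / 392 = 13.0000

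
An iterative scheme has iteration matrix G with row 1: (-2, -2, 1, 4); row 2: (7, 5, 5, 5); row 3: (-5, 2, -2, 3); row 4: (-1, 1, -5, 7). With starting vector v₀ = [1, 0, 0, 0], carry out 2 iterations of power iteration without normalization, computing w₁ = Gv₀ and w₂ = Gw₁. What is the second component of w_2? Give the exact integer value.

w1 = Gv₀ = (-2, 7, -5, -1)
w2 = Gw1 = (-19, -9, 31, 27)
The requested component of w2 is -9.

-9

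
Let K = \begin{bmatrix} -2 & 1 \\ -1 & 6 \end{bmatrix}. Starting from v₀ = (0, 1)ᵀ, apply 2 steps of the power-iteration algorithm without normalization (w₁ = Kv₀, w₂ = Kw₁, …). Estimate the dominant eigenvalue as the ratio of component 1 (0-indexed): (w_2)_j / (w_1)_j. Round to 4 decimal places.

5.8333

w1 = Kv₀ = (1, 6)
w2 = Kw1 = (4, 35)
Ratio at component: 35 / 6 = 5.8333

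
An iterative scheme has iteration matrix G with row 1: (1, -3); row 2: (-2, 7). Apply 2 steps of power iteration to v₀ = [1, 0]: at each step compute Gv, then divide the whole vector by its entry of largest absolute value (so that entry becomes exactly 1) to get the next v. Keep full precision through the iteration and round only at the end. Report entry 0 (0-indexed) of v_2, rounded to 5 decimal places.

-0.43750

Gv0 = (1.000000, -2.000000); divide by -2.000000 → v1 = (-0.500000, 1.000000)
Gv1 = (-3.500000, 8.000000); divide by 8.000000 → v2 = (-0.437500, 1.000000)
Requested entry of v2: 7/-16 = -0.43750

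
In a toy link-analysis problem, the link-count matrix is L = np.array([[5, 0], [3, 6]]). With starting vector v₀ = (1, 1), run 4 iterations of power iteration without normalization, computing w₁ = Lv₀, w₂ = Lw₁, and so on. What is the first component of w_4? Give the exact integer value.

625

w1 = Lv₀ = (5·1 + 0·1; 3·1 + 6·1) = (5, 9)
w2 = Lw1 = (5·5 + 0·9; 3·5 + 6·9) = (25, 69)
w3 = Lw2 = (125, 489)
w4 = Lw3 = (625, 3309)
The requested component of w4 is 625.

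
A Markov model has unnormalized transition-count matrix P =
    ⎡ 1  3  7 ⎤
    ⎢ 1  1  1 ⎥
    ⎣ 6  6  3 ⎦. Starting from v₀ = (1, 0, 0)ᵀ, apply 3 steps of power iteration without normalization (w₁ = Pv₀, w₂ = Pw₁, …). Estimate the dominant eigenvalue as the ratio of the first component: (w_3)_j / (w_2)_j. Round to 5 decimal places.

6.08696

w1 = Pv₀ = (1·1 + 3·0 + 7·0; 1·1 + 1·0 + 1·0; 6·1 + 6·0 + 3·0) = (1, 1, 6)
w2 = Pw1 = (1·1 + 3·1 + 7·6; 1·1 + 1·1 + 1·6; 6·1 + 6·1 + 3·6) = (46, 8, 30)
w3 = Pw2 = (280, 84, 414)
Ratio at component: 280 / 46 = 6.08696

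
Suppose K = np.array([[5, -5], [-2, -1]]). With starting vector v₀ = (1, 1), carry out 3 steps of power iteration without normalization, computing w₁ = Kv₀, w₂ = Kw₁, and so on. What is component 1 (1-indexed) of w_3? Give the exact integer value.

w1 = Kv₀ = (0, -3)
w2 = Kw1 = (15, 3)
w3 = Kw2 = (60, -33)
The requested component of w3 is 60.

60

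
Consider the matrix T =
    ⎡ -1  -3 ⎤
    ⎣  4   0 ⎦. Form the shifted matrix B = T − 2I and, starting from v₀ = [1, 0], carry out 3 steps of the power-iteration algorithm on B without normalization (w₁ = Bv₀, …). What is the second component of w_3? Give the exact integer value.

28

B = T − 2I has rows (-3, -3); (4, -2)
w1 = Bv₀ = ((-3)·1 + (-3)·0; 4·1 + (-2)·0) = (-3, 4)
w2 = Bw1 = ((-3)·(-3) + (-3)·4; 4·(-3) + (-2)·4) = (-3, -20)
w3 = Bw2 = (69, 28)
Requested component of w3: 28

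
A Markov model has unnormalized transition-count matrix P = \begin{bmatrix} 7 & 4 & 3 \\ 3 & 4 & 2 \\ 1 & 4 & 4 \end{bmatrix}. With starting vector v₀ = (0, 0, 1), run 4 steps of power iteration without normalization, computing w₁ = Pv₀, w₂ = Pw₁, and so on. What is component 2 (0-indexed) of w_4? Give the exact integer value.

2572

w1 = Pv₀ = (7·0 + 4·0 + 3·1; 3·0 + 4·0 + 2·1; 1·0 + 4·0 + 4·1) = (3, 2, 4)
w2 = Pw1 = (7·3 + 4·2 + 3·4; 3·3 + 4·2 + 2·4; 1·3 + 4·2 + 4·4) = (41, 25, 27)
w3 = Pw2 = (468, 277, 249)
w4 = Pw3 = (5131, 3010, 2572)
The requested component of w4 is 2572.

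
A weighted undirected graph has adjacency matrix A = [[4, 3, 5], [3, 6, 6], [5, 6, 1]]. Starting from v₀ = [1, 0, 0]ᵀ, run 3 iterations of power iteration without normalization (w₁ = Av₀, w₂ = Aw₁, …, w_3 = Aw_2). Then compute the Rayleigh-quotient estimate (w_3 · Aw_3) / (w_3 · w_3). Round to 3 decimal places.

λ ≈ 13.156

w1 = Av₀ = (4·1 + 3·0 + 5·0; 3·1 + 6·0 + 6·0; 5·1 + 6·0 + 1·0) = (4, 3, 5)
w2 = Aw1 = (4·4 + 3·3 + 5·5; 3·4 + 6·3 + 6·5; 5·4 + 6·3 + 1·5) = (50, 60, 43)
w3 = Aw2 = (595, 768, 653)
Aw3 = (7949, 10311, 8236)
w3·Aw3 = 595·7949 + 768·10311 + 653·8236 = 18026611; w3·w3 = 595·595 + 768·768 + 653·653 = 1370258
λ ≈ 18026611/1370258 = 13.156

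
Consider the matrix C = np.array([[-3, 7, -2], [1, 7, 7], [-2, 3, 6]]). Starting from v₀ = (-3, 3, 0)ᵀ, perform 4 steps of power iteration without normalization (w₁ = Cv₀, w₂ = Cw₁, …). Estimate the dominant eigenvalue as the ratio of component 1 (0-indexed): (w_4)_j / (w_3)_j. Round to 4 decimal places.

λ ≈ 11.3643

w1 = Cv₀ = (30, 18, 15)
w2 = Cw1 = (6, 261, 84)
w3 = Cw2 = (1641, 2421, 1275)
w4 = Cw3 = (9474, 27513, 11631)
Ratio at component: 27513 / 2421 = 11.3643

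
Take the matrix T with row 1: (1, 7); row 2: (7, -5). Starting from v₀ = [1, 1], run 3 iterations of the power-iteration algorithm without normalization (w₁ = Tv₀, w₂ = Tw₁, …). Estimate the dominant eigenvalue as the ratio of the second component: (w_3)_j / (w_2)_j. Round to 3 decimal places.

-1.652

w1 = Tv₀ = (1·1 + 7·1; 7·1 + (-5)·1) = (8, 2)
w2 = Tw1 = (1·8 + 7·2; 7·8 + (-5)·2) = (22, 46)
w3 = Tw2 = (344, -76)
Ratio at component: -76 / 46 = -1.652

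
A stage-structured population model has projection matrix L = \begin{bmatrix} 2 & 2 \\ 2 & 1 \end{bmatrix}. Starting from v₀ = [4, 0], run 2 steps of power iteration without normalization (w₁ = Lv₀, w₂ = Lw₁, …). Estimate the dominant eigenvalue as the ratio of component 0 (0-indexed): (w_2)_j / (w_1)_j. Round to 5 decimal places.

λ ≈ 4.00000

w1 = Lv₀ = (2·4 + 2·0; 2·4 + 1·0) = (8, 8)
w2 = Lw1 = (2·8 + 2·8; 2·8 + 1·8) = (32, 24)
Ratio at component: 32 / 8 = 4.00000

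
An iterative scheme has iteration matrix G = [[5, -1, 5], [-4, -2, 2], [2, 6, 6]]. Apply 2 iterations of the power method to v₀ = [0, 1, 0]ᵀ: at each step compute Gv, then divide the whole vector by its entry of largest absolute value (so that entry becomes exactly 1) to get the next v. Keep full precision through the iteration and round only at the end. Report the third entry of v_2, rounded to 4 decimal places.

Gv0 = (-1.00000, -2.00000, 6.00000); divide by 6.00000 → v1 = (-0.16667, -0.33333, 1.00000)
Gv1 = (4.50000, 3.33333, 3.66667); divide by 4.50000 → v2 = (1.00000, 0.74074, 0.81481)
Requested entry of v2: 22/27 = 0.8148

0.8148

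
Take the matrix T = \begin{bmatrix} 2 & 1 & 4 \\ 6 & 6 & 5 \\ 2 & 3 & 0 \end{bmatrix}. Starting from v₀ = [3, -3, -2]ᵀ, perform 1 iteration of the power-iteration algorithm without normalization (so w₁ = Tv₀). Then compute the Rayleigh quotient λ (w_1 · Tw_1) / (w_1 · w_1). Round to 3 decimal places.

w1 = Tv₀ = (2·3 + 1·(-3) + 4·(-2); 6·3 + 6·(-3) + 5·(-2); 2·3 + 3·(-3) + 0·(-2)) = (-5, -10, -3)
Tw1 = (-32, -105, -40)
w1·Tw1 = (-5)·(-32) + (-10)·(-105) + (-3)·(-40) = 1330; w1·w1 = (-5)·(-5) + (-10)·(-10) + (-3)·(-3) = 134
λ ≈ 1330/134 = 9.925

9.925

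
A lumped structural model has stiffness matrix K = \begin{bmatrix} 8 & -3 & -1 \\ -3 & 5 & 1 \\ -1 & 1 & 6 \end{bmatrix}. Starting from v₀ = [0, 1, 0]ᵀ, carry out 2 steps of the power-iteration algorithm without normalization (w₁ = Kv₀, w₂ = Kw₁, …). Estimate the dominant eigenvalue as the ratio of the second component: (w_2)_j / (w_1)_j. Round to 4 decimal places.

w1 = Kv₀ = (-3, 5, 1)
w2 = Kw1 = (-40, 35, 14)
Ratio at component: 35 / 5 = 7.0000

7.0000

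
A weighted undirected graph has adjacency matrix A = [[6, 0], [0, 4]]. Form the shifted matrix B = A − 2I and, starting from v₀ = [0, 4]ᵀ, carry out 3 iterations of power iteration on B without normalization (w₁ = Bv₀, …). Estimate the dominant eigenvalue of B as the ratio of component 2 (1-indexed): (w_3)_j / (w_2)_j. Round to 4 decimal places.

μ ≈ 2.0000

B = A − 2I has rows (4, 0); (0, 2)
w1 = Bv₀ = (4·0 + 0·4; 0·0 + 2·4) = (0, 8)
w2 = Bw1 = (4·0 + 0·8; 0·0 + 2·8) = (0, 16)
w3 = Bw2 = (0, 32)
Ratio: 32/16 = 2.0000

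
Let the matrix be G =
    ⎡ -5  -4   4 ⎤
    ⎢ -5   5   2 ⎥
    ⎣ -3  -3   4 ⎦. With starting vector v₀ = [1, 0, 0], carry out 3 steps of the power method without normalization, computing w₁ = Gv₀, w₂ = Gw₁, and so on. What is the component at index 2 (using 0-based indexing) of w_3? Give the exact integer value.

-9

w1 = Gv₀ = ((-5)·1 + (-4)·0 + 4·0; (-5)·1 + 5·0 + 2·0; (-3)·1 + (-3)·0 + 4·0) = (-5, -5, -3)
w2 = Gw1 = ((-5)·(-5) + (-4)·(-5) + 4·(-3); (-5)·(-5) + 5·(-5) + 2·(-3); (-3)·(-5) + (-3)·(-5) + 4·(-3)) = (33, -6, 18)
w3 = Gw2 = (-69, -159, -9)
The requested component of w3 is -9.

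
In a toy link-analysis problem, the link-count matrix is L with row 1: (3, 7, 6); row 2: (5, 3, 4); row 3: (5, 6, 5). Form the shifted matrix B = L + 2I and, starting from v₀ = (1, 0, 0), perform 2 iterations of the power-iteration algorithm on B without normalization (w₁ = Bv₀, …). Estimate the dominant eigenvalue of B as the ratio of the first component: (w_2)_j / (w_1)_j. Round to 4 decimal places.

18.0000

B = L + 2I has rows (5, 7, 6); (5, 5, 4); (5, 6, 7)
w1 = Bv₀ = (5, 5, 5)
w2 = Bw1 = (90, 70, 90)
Ratio: 90/5 = 18.0000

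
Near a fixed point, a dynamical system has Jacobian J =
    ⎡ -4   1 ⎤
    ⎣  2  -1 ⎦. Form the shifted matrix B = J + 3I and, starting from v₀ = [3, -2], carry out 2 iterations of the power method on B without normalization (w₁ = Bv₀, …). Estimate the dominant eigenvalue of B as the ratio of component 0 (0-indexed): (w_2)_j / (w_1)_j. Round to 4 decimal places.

B = J + 3I has rows (-1, 1); (2, 2)
w1 = Bv₀ = ((-1)·3 + 1·(-2); 2·3 + 2·(-2)) = (-5, 2)
w2 = Bw1 = ((-1)·(-5) + 1·2; 2·(-5) + 2·2) = (7, -6)
Ratio: 7/-5 = -1.4000

-1.4000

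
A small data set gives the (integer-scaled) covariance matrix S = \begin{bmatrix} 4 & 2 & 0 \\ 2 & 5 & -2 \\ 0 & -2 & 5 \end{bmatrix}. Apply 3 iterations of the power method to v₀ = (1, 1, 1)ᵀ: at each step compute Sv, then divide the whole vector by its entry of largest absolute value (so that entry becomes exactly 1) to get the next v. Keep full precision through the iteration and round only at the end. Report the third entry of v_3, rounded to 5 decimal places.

Sv0 = (6.000000, 5.000000, 3.000000); divide by 6.000000 → v1 = (1.000000, 0.833333, 0.500000)
Sv1 = (5.666667, 5.166667, 0.833333); divide by 5.666667 → v2 = (1.000000, 0.911765, 0.147059)
Sv2 = (5.823529, 6.264706, -1.088235); divide by 6.264706 → v3 = (0.929577, 1.000000, -0.173709)
Requested entry of v3: -37/213 = -0.17371

-0.17371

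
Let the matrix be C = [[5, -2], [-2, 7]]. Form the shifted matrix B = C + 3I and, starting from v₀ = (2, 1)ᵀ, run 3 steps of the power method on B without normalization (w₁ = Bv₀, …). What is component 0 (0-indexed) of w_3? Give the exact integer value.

B = C + 3I has rows (8, -2); (-2, 10)
w1 = Bv₀ = (8·2 + (-2)·1; (-2)·2 + 10·1) = (14, 6)
w2 = Bw1 = (8·14 + (-2)·6; (-2)·14 + 10·6) = (100, 32)
w3 = Bw2 = (736, 120)
Requested component of w3: 736

736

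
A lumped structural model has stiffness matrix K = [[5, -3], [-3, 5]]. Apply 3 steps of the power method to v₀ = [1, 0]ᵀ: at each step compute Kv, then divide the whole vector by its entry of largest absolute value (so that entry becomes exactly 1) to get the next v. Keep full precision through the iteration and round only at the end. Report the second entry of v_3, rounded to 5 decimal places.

Kv0 = (5.000000, -3.000000); divide by 5.000000 → v1 = (1.000000, -0.600000)
Kv1 = (6.800000, -6.000000); divide by 6.800000 → v2 = (1.000000, -0.882353)
Kv2 = (7.647059, -7.411765); divide by 7.647059 → v3 = (1.000000, -0.969231)
Requested entry of v3: -252/260 = -0.96923

-0.96923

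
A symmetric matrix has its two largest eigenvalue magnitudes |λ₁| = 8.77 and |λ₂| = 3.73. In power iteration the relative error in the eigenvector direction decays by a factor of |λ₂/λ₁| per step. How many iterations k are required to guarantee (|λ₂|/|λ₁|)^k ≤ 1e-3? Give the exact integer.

|λ₂/λ₁| = 3.73/8.77 = 0.42531
Need k ≥ ln(1e-3) / ln(0.42531) = -6.9078 / -0.8549 ≈ 8.080
Smallest integer k satisfying the bound: 9

9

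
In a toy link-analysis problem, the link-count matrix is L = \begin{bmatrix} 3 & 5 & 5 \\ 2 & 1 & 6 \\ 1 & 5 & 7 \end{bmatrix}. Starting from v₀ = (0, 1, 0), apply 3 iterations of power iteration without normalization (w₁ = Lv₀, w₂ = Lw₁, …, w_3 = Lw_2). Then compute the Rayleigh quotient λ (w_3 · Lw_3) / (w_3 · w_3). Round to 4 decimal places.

11.6942

w1 = Lv₀ = (3·0 + 5·1 + 5·0; 2·0 + 1·1 + 6·0; 1·0 + 5·1 + 7·0) = (5, 1, 5)
w2 = Lw1 = (3·5 + 5·1 + 5·5; 2·5 + 1·1 + 6·5; 1·5 + 5·1 + 7·5) = (45, 41, 45)
w3 = Lw2 = (565, 401, 565)
Lw3 = (6525, 4921, 6525)
w3·Lw3 = 565·6525 + 401·4921 + 565·6525 = 9346571; w3·w3 = 565·565 + 401·401 + 565·565 = 799251
λ ≈ 9346571/799251 = 11.6942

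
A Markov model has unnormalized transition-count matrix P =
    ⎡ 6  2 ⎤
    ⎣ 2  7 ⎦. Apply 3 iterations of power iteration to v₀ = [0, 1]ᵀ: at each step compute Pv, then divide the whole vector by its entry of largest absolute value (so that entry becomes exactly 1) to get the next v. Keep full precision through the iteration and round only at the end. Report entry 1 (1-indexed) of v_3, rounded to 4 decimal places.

Pv0 = (2.00000, 7.00000); divide by 7.00000 → v1 = (0.28571, 1.00000)
Pv1 = (3.71429, 7.57143); divide by 7.57143 → v2 = (0.49057, 1.00000)
Pv2 = (4.94340, 7.98113); divide by 7.98113 → v3 = (0.61939, 1.00000)
Requested entry of v3: 262/423 = 0.6194

0.6194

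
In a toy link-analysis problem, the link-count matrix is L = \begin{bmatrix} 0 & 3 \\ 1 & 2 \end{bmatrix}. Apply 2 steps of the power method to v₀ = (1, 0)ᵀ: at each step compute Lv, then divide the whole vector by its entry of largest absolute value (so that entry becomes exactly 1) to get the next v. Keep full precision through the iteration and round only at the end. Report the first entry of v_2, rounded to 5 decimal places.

Lv0 = (0.000000, 1.000000); divide by 1.000000 → v1 = (0.000000, 1.000000)
Lv1 = (3.000000, 2.000000); divide by 3.000000 → v2 = (1.000000, 0.666667)
Requested entry of v2: 3/3 = 1.00000

1.00000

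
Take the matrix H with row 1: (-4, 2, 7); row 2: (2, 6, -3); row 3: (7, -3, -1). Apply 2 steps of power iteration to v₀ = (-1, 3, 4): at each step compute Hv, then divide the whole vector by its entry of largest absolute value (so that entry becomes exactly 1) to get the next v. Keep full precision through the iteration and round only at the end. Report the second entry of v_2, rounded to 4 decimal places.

Hv0 = (38.00000, 4.00000, -20.00000); divide by 38.00000 → v1 = (1.00000, 0.10526, -0.52632)
Hv1 = (-7.47368, 4.21053, 7.21053); divide by -7.47368 → v2 = (1.00000, -0.56338, -0.96479)
Requested entry of v2: 160/-284 = -0.5634

-0.5634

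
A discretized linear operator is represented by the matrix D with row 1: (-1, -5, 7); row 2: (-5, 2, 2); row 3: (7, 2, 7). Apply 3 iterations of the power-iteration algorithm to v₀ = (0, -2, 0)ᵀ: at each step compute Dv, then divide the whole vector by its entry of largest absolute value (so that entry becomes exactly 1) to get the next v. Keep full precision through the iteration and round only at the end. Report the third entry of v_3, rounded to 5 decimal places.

-0.03413

Dv0 = (10.000000, -4.000000, -4.000000); divide by 10.000000 → v1 = (1.000000, -0.400000, -0.400000)
Dv1 = (-1.800000, -6.600000, 3.400000); divide by -6.600000 → v2 = (0.272727, 1.000000, -0.515152)
Dv2 = (-8.878788, -0.393939, 0.303030); divide by -8.878788 → v3 = (1.000000, 0.044369, -0.034130)
Requested entry of v3: -20/586 = -0.03413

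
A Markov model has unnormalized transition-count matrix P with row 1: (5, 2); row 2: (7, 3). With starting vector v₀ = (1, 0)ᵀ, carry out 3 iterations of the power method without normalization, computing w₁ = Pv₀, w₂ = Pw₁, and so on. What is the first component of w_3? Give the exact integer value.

w1 = Pv₀ = (5, 7)
w2 = Pw1 = (39, 56)
w3 = Pw2 = (307, 441)
The requested component of w3 is 307.

307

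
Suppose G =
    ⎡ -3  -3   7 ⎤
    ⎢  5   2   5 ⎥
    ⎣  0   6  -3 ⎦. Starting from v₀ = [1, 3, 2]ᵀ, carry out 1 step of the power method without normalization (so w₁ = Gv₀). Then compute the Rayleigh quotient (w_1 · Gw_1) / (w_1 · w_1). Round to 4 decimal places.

w1 = Gv₀ = ((-3)·1 + (-3)·3 + 7·2; 5·1 + 2·3 + 5·2; 0·1 + 6·3 + (-3)·2) = (2, 21, 12)
Gw1 = (15, 112, 90)
w1·Gw1 = 2·15 + 21·112 + 12·90 = 3462; w1·w1 = 2·2 + 21·21 + 12·12 = 589
λ ≈ 3462/589 = 5.8778

5.8778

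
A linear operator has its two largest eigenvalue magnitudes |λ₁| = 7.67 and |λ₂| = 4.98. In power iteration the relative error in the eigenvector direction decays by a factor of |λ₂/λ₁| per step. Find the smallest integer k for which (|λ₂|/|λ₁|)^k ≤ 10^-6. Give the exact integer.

|λ₂/λ₁| = 4.98/7.67 = 0.64928
Need k ≥ ln(10^-6) / ln(0.64928) = -13.8155 / -0.4319 ≈ 31.989
Smallest integer k satisfying the bound: 32

32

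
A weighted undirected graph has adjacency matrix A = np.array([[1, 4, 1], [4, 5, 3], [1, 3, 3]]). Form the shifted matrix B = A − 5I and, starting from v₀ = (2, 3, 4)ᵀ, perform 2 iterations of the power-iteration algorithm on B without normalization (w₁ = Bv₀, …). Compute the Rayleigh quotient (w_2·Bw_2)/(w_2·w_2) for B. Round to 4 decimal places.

B = A − 5I has rows (-4, 4, 1); (4, 0, 3); (1, 3, -2)
w1 = Bv₀ = ((-4)·2 + 4·3 + 1·4; 4·2 + 0·3 + 3·4; 1·2 + 3·3 + (-2)·4) = (8, 20, 3)
w2 = Bw1 = ((-4)·8 + 4·20 + 1·3; 4·8 + 0·20 + 3·3; 1·8 + 3·20 + (-2)·3) = (51, 41, 62)
Bw2 = (22, 390, 50)
w2·Bw2 = 20212; w2·w2 = 8126; μ ≈ 20212/8126 = 2.4873

μ ≈ 2.4873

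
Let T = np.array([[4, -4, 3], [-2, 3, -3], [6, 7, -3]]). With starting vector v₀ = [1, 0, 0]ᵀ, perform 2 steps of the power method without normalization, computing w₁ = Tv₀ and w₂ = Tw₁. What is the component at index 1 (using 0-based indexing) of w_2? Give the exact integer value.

-32

w1 = Tv₀ = (4·1 + (-4)·0 + 3·0; (-2)·1 + 3·0 + (-3)·0; 6·1 + 7·0 + (-3)·0) = (4, -2, 6)
w2 = Tw1 = (4·4 + (-4)·(-2) + 3·6; (-2)·4 + 3·(-2) + (-3)·6; 6·4 + 7·(-2) + (-3)·6) = (42, -32, -8)
The requested component of w2 is -32.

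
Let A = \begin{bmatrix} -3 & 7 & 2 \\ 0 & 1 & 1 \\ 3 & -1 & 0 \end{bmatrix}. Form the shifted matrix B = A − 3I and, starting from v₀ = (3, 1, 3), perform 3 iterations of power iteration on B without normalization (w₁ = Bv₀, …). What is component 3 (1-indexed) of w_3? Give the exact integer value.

B = A − 3I has rows (-6, 7, 2); (0, -2, 1); (3, -1, -3)
w1 = Bv₀ = ((-6)·3 + 7·1 + 2·3; 0·3 + (-2)·1 + 1·3; 3·3 + (-1)·1 + (-3)·3) = (-5, 1, -1)
w2 = Bw1 = ((-6)·(-5) + 7·1 + 2·(-1); 0·(-5) + (-2)·1 + 1·(-1); 3·(-5) + (-1)·1 + (-3)·(-1)) = (35, -3, -13)
w3 = Bw2 = (-257, -7, 147)
Requested component of w3: 147

147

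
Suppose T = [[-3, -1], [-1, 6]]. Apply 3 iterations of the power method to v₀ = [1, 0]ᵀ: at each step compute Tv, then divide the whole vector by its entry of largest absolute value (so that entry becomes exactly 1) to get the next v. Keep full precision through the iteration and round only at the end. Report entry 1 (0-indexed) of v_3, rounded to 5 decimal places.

Tv0 = (-3.000000, -1.000000); divide by -3.000000 → v1 = (1.000000, 0.333333)
Tv1 = (-3.333333, 1.000000); divide by -3.333333 → v2 = (1.000000, -0.300000)
Tv2 = (-2.700000, -2.800000); divide by -2.800000 → v3 = (0.964286, 1.000000)
Requested entry of v3: -28/-28 = 1.00000

1.00000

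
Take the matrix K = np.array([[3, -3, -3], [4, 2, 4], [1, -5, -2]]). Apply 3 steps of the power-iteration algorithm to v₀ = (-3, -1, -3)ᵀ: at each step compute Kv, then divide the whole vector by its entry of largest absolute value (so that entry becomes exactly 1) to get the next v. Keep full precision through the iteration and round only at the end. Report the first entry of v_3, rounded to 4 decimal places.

-0.1960

Kv0 = (3.00000, -26.00000, 8.00000); divide by -26.00000 → v1 = (-0.11538, 1.00000, -0.30769)
Kv1 = (-2.42308, 0.30769, -4.50000); divide by -4.50000 → v2 = (0.53846, -0.06838, 1.00000)
Kv2 = (-1.17949, 6.01709, -1.11966); divide by 6.01709 → v3 = (-0.19602, 1.00000, -0.18608)
Requested entry of v3: -138/704 = -0.1960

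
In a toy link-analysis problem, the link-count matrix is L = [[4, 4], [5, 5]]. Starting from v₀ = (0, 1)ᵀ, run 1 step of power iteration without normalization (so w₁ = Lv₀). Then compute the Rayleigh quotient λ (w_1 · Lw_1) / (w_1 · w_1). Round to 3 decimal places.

λ ≈ 9.000

w1 = Lv₀ = (4, 5)
Lw1 = (36, 45)
w1·Lw1 = 4·36 + 5·45 = 369; w1·w1 = 4·4 + 5·5 = 41
λ ≈ 369/41 = 9.000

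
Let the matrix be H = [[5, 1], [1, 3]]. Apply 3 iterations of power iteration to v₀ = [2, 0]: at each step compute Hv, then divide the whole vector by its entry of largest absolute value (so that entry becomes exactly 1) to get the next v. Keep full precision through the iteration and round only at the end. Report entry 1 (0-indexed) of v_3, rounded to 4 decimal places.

0.3623

Hv0 = (10.00000, 2.00000); divide by 10.00000 → v1 = (1.00000, 0.20000)
Hv1 = (5.20000, 1.60000); divide by 5.20000 → v2 = (1.00000, 0.30769)
Hv2 = (5.30769, 1.92308); divide by 5.30769 → v3 = (1.00000, 0.36232)
Requested entry of v3: 100/276 = 0.3623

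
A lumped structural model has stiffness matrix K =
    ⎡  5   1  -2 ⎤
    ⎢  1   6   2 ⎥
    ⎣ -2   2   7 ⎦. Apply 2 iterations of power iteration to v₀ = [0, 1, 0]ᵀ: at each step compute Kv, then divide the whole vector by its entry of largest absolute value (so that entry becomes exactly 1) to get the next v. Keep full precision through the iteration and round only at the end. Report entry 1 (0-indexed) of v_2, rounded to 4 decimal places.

1.0000

Kv0 = (1.00000, 6.00000, 2.00000); divide by 6.00000 → v1 = (0.16667, 1.00000, 0.33333)
Kv1 = (1.16667, 6.83333, 4.00000); divide by 6.83333 → v2 = (0.17073, 1.00000, 0.58537)
Requested entry of v2: 41/41 = 1.0000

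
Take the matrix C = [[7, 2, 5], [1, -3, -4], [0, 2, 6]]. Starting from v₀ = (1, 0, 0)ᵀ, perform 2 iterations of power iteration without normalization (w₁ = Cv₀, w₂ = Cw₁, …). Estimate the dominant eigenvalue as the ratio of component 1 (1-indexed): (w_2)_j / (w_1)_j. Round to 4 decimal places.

7.2857

w1 = Cv₀ = (7·1 + 2·0 + 5·0; 1·1 + (-3)·0 + (-4)·0; 0·1 + 2·0 + 6·0) = (7, 1, 0)
w2 = Cw1 = (7·7 + 2·1 + 5·0; 1·7 + (-3)·1 + (-4)·0; 0·7 + 2·1 + 6·0) = (51, 4, 2)
Ratio at component: 51 / 7 = 7.2857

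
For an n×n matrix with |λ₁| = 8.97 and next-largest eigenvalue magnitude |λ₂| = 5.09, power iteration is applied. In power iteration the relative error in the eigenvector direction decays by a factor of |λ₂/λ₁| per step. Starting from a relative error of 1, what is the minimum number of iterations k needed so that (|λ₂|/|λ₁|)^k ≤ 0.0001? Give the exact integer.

|λ₂/λ₁| = 5.09/8.97 = 0.56745
Need k ≥ ln(0.0001) / ln(0.56745) = -9.2103 / -0.5666 ≈ 16.255
Smallest integer k satisfying the bound: 17

17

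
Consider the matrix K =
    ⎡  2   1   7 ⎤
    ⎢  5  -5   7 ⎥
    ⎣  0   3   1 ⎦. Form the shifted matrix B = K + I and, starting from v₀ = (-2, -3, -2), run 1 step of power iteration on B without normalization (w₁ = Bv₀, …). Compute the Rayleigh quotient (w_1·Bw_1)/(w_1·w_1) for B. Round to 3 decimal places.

μ ≈ 7.907

B = K + I has rows (3, 1, 7); (5, -4, 7); (0, 3, 2)
w1 = Bv₀ = (3·(-2) + 1·(-3) + 7·(-2); 5·(-2) + (-4)·(-3) + 7·(-2); 0·(-2) + 3·(-3) + 2·(-2)) = (-23, -12, -13)
Bw1 = (-172, -158, -62)
w1·Bw1 = 6658; w1·w1 = 842; μ ≈ 6658/842 = 7.907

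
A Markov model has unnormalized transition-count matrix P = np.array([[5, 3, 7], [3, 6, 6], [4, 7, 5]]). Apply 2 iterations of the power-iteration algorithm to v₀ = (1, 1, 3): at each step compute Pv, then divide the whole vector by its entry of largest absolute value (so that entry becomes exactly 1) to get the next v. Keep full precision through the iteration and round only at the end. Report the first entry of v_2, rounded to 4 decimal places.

0.9379

Pv0 = (29.00000, 27.00000, 26.00000); divide by 29.00000 → v1 = (1.00000, 0.93103, 0.89655)
Pv1 = (14.06897, 13.96552, 15.00000); divide by 15.00000 → v2 = (0.93793, 0.93103, 1.00000)
Requested entry of v2: 408/435 = 0.9379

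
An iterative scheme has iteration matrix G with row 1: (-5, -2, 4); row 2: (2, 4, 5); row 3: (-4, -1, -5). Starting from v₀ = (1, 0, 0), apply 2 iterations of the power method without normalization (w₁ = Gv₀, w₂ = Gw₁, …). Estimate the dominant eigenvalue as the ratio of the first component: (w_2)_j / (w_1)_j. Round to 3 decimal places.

-1.000

w1 = Gv₀ = ((-5)·1 + (-2)·0 + 4·0; 2·1 + 4·0 + 5·0; (-4)·1 + (-1)·0 + (-5)·0) = (-5, 2, -4)
w2 = Gw1 = ((-5)·(-5) + (-2)·2 + 4·(-4); 2·(-5) + 4·2 + 5·(-4); (-4)·(-5) + (-1)·2 + (-5)·(-4)) = (5, -22, 38)
Ratio at component: 5 / -5 = -1.000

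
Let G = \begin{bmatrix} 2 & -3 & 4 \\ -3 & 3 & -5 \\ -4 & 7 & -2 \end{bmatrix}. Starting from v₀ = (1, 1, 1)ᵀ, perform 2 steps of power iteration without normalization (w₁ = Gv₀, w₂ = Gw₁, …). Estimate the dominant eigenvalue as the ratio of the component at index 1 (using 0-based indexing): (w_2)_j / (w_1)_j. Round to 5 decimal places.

λ ≈ 5.80000

w1 = Gv₀ = (3, -5, 1)
w2 = Gw1 = (25, -29, -49)
Ratio at component: -29 / -5 = 5.80000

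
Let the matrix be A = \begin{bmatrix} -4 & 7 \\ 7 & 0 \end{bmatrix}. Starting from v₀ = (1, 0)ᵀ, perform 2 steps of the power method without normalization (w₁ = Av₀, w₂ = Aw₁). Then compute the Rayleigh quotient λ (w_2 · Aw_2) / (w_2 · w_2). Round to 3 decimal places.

-8.461

w1 = Av₀ = (-4, 7)
w2 = Aw1 = (65, -28)
Aw2 = (-456, 455)
w2·Aw2 = 65·(-456) + (-28)·455 = -42380; w2·w2 = 65·65 + (-28)·(-28) = 5009
λ ≈ -42380/5009 = -8.461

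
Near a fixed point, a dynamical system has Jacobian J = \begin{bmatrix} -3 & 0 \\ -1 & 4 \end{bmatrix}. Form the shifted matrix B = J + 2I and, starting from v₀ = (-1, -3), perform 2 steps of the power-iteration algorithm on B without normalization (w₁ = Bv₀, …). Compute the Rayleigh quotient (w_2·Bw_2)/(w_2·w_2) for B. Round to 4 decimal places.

5.9896

B = J + 2I has rows (-1, 0); (-1, 6)
w1 = Bv₀ = (1, -17)
w2 = Bw1 = (-1, -103)
Bw2 = (1, -617)
w2·Bw2 = 63550; w2·w2 = 10610; μ ≈ 63550/10610 = 5.9896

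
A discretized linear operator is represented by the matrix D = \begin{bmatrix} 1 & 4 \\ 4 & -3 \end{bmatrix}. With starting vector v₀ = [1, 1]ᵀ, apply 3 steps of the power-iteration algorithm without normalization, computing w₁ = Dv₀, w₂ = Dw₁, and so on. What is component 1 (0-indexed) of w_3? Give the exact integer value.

-15

w1 = Dv₀ = (5, 1)
w2 = Dw1 = (9, 17)
w3 = Dw2 = (77, -15)
The requested component of w3 is -15.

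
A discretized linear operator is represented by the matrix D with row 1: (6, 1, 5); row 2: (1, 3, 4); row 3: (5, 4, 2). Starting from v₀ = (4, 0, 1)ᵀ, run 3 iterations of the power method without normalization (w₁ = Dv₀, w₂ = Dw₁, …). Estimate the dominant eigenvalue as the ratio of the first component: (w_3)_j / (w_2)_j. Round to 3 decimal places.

10.267

w1 = Dv₀ = (6·4 + 1·0 + 5·1; 1·4 + 3·0 + 4·1; 5·4 + 4·0 + 2·1) = (29, 8, 22)
w2 = Dw1 = (6·29 + 1·8 + 5·22; 1·29 + 3·8 + 4·22; 5·29 + 4·8 + 2·22) = (292, 141, 221)
w3 = Dw2 = (2998, 1599, 2466)
Ratio at component: 2998 / 292 = 10.267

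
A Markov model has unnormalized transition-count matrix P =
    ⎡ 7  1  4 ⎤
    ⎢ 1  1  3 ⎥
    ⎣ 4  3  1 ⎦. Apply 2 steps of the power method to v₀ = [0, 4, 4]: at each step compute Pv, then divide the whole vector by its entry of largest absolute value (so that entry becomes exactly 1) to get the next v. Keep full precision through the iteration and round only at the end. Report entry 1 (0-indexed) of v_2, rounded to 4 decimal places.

Pv0 = (20.00000, 16.00000, 16.00000); divide by 20.00000 → v1 = (1.00000, 0.80000, 0.80000)
Pv1 = (11.00000, 4.20000, 7.20000); divide by 11.00000 → v2 = (1.00000, 0.38182, 0.65455)
Requested entry of v2: 84/220 = 0.3818

0.3818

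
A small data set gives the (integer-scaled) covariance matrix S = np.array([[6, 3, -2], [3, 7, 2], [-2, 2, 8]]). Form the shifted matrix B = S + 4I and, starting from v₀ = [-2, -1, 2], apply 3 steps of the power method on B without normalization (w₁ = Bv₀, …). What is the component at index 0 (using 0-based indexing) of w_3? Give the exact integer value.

B = S + 4I has rows (10, 3, -2); (3, 11, 2); (-2, 2, 12)
w1 = Bv₀ = (10·(-2) + 3·(-1) + (-2)·2; 3·(-2) + 11·(-1) + 2·2; (-2)·(-2) + 2·(-1) + 12·2) = (-27, -13, 26)
w2 = Bw1 = (10·(-27) + 3·(-13) + (-2)·26; 3·(-27) + 11·(-13) + 2·26; (-2)·(-27) + 2·(-13) + 12·26) = (-361, -172, 340)
w3 = Bw2 = (-4806, -2295, 4458)
Requested component of w3: -4806

-4806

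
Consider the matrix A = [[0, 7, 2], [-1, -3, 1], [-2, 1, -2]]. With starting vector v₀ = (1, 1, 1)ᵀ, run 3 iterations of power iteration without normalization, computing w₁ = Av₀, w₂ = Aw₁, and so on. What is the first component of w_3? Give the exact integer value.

w1 = Av₀ = (0·1 + 7·1 + 2·1; (-1)·1 + (-3)·1 + 1·1; (-2)·1 + 1·1 + (-2)·1) = (9, -3, -3)
w2 = Aw1 = (0·9 + 7·(-3) + 2·(-3); (-1)·9 + (-3)·(-3) + 1·(-3); (-2)·9 + 1·(-3) + (-2)·(-3)) = (-27, -3, -15)
w3 = Aw2 = (-51, 21, 81)
The requested component of w3 is -51.

-51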